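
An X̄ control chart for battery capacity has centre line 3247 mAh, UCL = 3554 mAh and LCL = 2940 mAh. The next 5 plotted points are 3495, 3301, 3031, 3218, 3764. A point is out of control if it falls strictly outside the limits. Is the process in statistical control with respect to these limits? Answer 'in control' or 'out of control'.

out of control

Compare each point to [2940, 3554]: sample 5 = 3764 > UCL.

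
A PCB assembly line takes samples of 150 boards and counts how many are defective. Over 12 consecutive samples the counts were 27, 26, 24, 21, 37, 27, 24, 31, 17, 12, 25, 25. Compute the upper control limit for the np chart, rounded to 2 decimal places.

p̄ = Σdᵢ / (k·n) = 296 / (12 × 150) = 0.16444
UCL = np̄ + 3·√(np̄(1−p̄)) = 24.6667 + 3 × √(24.6667×0.83556) = 24.6667 + 3 × 4.5399 = 38.2863

38.29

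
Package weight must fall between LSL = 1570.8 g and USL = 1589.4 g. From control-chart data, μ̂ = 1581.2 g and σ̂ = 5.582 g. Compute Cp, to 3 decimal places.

Cp = (USL − LSL) / (6σ̂) = (1589.4 − 1570.8) / (6 × 5.582) = 18.6000 / 33.4920 = 0.5554

0.555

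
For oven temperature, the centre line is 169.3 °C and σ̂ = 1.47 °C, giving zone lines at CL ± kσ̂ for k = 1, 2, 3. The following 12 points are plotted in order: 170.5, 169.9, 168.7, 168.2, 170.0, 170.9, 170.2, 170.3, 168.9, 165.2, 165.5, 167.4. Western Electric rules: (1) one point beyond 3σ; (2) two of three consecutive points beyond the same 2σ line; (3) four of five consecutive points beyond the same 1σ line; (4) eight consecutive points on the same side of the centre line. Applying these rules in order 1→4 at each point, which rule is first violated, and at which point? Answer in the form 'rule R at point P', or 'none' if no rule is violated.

rule 2 at point 11

Zone of each point (C = within 1σ̂, B = 1σ̂–2σ̂, A = 2σ̂–3σ̂, * = beyond 3σ̂; sign = side of CL): 1:+C, 2:+C, 3:-C, 4:-C, 5:+C, 6:+B, 7:+C, 8:+C, 9:-C, 10:-A, 11:-A, 12:-B
Rule 2 (two of three consecutive points beyond the same 2σ limit) is satisfied at point 11.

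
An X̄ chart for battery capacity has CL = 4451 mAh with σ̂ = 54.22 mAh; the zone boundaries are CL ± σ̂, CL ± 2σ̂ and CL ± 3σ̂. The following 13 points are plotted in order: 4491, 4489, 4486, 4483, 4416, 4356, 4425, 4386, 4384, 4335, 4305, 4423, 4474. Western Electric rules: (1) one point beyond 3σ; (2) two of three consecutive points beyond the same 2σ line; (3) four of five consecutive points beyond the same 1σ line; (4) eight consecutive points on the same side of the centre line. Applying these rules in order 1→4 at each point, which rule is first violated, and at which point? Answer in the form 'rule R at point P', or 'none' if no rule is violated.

Zone of each point (C = within 1σ̂, B = 1σ̂–2σ̂, A = 2σ̂–3σ̂, * = beyond 3σ̂; sign = side of CL): 1:+C, 2:+C, 3:+C, 4:+C, 5:-C, 6:-B, 7:-C, 8:-B, 9:-B, 10:-A, 11:-A, 12:-C, 13:+C
Rule 3 (four of five consecutive points beyond the same 1σ limit) is satisfied at point 10.

rule 3 at point 10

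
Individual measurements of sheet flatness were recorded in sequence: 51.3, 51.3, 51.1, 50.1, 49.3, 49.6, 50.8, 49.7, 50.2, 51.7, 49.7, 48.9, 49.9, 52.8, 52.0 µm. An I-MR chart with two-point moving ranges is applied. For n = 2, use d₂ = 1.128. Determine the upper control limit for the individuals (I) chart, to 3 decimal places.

X̄ = (51.3 + 51.3 + 51.1 + 50.1 + 49.3 + 49.6 + 50.8 + 49.7 + 50.2 + 51.7 + 49.7 + 48.9 + 49.9 + 52.8 + 52.0) / 15 = 50.5600
Moving ranges: 0.0, 0.2, 1.0, 0.8, 0.3, 1.2, 1.1, 0.5, 1.5, 2.0, 0.8, 1.0, 2.9, 0.8; M̄R̄ = 14.1000 / 14 = 1.0071
UCL = X̄ + 3·M̄R̄/d₂ = 50.5600 + 3 × 1.0071 / 1.128 = 53.2386

53.239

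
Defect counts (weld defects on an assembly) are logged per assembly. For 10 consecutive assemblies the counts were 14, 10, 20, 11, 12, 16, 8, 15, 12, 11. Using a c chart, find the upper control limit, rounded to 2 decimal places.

c̄ = (14 + 10 + 20 + 11 + 12 + 16 + 8 + 15 + 12 + 11) / 10 = 129 / 10 = 12.9000
UCL = c̄ + 3√c̄ = 12.9000 + 3 × √12.9000 = 12.9000 + 3 × 3.5917 = 23.6750

23.67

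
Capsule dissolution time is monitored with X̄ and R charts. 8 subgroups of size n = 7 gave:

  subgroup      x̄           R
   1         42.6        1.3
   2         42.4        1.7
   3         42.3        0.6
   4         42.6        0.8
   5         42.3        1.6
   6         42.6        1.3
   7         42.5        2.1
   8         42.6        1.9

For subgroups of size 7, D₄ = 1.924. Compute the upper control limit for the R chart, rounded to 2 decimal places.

2.72

R̄ = (1.3 + 1.7 + 0.6 + 0.8 + 1.6 + 1.3 + 2.1 + 1.9) / 8 = 11.3000 / 8 = 1.4125
UCL_R = D₄·R̄ = 1.924 × 1.4125 = 2.7176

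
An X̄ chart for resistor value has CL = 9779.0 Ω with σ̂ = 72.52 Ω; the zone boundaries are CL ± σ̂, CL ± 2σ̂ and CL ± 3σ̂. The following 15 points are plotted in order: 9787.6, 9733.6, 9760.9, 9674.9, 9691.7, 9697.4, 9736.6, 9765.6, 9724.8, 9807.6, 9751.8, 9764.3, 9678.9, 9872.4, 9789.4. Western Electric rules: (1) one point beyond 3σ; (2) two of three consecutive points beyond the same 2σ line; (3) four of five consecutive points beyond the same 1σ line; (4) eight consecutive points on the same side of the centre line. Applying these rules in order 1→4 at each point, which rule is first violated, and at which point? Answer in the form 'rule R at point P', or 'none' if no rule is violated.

Zone of each point (C = within 1σ̂, B = 1σ̂–2σ̂, A = 2σ̂–3σ̂, * = beyond 3σ̂; sign = side of CL): 1:+C, 2:-C, 3:-C, 4:-B, 5:-B, 6:-B, 7:-C, 8:-C, 9:-C, 10:+C, 11:-C, 12:-C, 13:-B, 14:+B, 15:+C
Rule 4 (eight consecutive points on the same side of the centre line) is satisfied at point 9.

rule 4 at point 9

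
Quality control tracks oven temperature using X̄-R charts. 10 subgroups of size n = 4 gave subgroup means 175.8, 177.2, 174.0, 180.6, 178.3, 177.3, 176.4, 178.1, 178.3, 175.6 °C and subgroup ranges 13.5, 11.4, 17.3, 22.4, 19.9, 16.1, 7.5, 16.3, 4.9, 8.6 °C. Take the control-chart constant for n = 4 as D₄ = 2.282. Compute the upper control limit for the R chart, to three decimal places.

31.469

R̄ = (13.5 + 11.4 + 17.3 + 22.4 + 19.9 + 16.1 + 7.5 + 16.3 + 4.9 + 8.6) / 10 = 137.9000 / 10 = 13.7900
UCL_R = D₄·R̄ = 2.282 × 13.7900 = 31.4688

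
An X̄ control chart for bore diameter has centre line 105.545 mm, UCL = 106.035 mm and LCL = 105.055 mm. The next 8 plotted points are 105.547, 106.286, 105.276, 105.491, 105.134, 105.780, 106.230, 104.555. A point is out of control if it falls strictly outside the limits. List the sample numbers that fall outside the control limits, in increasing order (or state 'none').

2, 7, 8

Compare each point to [105.055, 106.035]: sample 2 = 106.286 > UCL; sample 7 = 106.230 > UCL; sample 8 = 104.555 < LCL.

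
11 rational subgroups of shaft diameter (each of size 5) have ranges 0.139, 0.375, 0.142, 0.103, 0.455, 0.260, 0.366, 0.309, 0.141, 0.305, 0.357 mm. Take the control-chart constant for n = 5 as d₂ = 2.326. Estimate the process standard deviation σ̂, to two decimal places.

0.12

R̄ = (0.139 + 0.375 + 0.142 + 0.103 + 0.455 + 0.260 + 0.366 + 0.309 + 0.141 + 0.305 + 0.357) / 11 = 0.2684
σ̂ = R̄ / d₂ = 0.2684 / 2.326 = 0.1154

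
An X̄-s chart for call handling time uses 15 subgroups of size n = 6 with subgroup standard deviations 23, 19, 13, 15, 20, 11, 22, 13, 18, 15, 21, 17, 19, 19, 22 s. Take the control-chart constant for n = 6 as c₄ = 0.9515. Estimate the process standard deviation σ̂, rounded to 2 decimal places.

s̄ = (23 + 19 + 13 + 15 + 20 + 11 + 22 + 13 + 18 + 15 + 21 + 17 + 19 + 19 + 22) / 15 = 17.8000
σ̂ = s̄ / c₄ = 17.8000 / 0.9515 = 18.7073

18.71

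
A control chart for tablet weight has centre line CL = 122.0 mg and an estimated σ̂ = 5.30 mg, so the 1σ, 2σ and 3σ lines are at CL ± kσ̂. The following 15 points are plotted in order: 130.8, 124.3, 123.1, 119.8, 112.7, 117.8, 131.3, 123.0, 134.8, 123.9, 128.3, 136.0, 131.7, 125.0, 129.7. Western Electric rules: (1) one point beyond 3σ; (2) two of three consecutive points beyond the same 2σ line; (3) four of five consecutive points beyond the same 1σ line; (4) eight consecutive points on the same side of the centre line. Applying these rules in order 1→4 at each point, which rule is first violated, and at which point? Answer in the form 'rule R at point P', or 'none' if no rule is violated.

Zone of each point (C = within 1σ̂, B = 1σ̂–2σ̂, A = 2σ̂–3σ̂, * = beyond 3σ̂; sign = side of CL): 1:+B, 2:+C, 3:+C, 4:-C, 5:-B, 6:-C, 7:+B, 8:+C, 9:+A, 10:+C, 11:+B, 12:+A, 13:+B, 14:+C, 15:+B
Rule 3 (four of five consecutive points beyond the same 1σ limit) is satisfied at point 13.

rule 3 at point 13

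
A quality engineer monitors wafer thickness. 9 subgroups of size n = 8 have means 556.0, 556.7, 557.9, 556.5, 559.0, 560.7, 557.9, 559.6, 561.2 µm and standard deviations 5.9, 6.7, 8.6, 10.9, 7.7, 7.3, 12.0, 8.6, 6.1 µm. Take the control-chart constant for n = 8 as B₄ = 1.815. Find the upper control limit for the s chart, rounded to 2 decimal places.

s̄ = (5.9 + 6.7 + 8.6 + 10.9 + 7.7 + 7.3 + 12.0 + 8.6 + 6.1) / 9 = 8.2000
UCL_s = B₄·s̄ = 1.815 × 8.2000 = 14.8830

14.88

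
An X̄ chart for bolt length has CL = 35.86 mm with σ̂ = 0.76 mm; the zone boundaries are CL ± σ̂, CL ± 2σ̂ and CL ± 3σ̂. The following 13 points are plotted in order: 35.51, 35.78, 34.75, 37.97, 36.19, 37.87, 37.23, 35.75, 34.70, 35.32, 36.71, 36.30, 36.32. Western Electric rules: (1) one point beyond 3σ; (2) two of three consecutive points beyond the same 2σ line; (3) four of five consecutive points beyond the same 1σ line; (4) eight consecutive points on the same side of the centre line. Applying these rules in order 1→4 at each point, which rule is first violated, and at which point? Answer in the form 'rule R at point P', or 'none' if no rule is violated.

rule 2 at point 6

Zone of each point (C = within 1σ̂, B = 1σ̂–2σ̂, A = 2σ̂–3σ̂, * = beyond 3σ̂; sign = side of CL): 1:-C, 2:-C, 3:-B, 4:+A, 5:+C, 6:+A, 7:+B, 8:-C, 9:-B, 10:-C, 11:+B, 12:+C, 13:+C
Rule 2 (two of three consecutive points beyond the same 2σ limit) is satisfied at point 6.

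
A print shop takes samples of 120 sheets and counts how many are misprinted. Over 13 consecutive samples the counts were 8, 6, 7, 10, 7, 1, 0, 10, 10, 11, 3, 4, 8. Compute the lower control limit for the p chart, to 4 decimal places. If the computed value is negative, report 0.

0.0000

p̄ = Σdᵢ / (k·n) = 85 / (13 × 120) = 0.05449
LCL = p̄ − 3·√(p̄(1−p̄)/n) = 0.05449 − 3 × 0.02072 = -0.00767 → 0 (negative, so LCL = 0)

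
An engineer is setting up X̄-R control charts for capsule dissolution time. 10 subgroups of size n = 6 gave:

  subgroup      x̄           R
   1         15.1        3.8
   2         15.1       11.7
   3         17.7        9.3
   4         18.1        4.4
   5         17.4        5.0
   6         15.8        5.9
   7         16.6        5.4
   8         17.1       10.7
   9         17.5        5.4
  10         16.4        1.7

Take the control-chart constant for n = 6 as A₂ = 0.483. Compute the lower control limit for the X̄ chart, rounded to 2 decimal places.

X̄̄ = (15.1 + 15.1 + 17.7 + 18.1 + 17.4 + 15.8 + 16.6 + 17.1 + 17.5 + 16.4) / 10 = 166.8000 / 10 = 16.6800
R̄ = (3.8 + 11.7 + 9.3 + 4.4 + 5.0 + 5.9 + 5.4 + 10.7 + 5.4 + 1.7) / 10 = 63.3000 / 10 = 6.3300
LCL = X̄̄ − A₂·R̄ = 16.6800 − 0.483 × 6.3300 = 13.6226

13.62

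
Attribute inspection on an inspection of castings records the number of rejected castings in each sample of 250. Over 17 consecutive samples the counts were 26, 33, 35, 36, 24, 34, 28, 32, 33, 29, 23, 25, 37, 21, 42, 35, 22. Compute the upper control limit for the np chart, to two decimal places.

p̄ = Σdᵢ / (k·n) = 515 / (17 × 250) = 0.12118
UCL = np̄ + 3·√(np̄(1−p̄)) = 30.2941 + 3 × √(30.2941×0.87882) = 30.2941 + 3 × 5.1598 = 45.7734

45.77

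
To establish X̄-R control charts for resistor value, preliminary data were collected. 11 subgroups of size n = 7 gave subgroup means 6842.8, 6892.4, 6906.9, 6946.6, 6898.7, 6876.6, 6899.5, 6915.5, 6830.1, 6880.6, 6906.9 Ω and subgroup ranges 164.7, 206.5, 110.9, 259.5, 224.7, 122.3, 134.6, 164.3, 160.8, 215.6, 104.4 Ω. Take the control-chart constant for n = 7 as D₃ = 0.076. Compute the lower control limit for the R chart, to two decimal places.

12.91

R̄ = (164.7 + 206.5 + 110.9 + 259.5 + 224.7 + 122.3 + 134.6 + 164.3 + 160.8 + 215.6 + 104.4) / 11 = 1868.3000 / 11 = 169.8455
LCL_R = D₃·R̄ = 0.076 × 169.8455 = 12.9083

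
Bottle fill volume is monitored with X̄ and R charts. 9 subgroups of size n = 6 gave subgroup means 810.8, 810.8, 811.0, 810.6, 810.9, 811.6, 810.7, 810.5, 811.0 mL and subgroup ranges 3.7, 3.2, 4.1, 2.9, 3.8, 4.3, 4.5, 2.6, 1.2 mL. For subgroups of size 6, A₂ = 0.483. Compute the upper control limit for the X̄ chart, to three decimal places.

812.504

X̄̄ = (810.8 + 810.8 + 811.0 + 810.6 + 810.9 + 811.6 + 810.7 + 810.5 + 811.0) / 9 = 7297.9000 / 9 = 810.8778
R̄ = (3.7 + 3.2 + 4.1 + 2.9 + 3.8 + 4.3 + 4.5 + 2.6 + 1.2) / 9 = 30.3000 / 9 = 3.3667
UCL = X̄̄ + A₂·R̄ = 810.8778 + 0.483 × 3.3667 = 812.5039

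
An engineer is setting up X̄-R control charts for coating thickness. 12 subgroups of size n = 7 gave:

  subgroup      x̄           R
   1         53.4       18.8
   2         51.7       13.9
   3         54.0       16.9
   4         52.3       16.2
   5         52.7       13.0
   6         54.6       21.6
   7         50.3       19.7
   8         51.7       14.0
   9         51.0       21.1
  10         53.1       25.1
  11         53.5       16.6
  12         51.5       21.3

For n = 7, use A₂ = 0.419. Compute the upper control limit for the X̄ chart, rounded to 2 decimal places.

60.10

X̄̄ = (53.4 + 51.7 + 54.0 + 52.3 + 52.7 + 54.6 + 50.3 + 51.7 + 51.0 + 53.1 + 53.5 + 51.5) / 12 = 629.8000 / 12 = 52.4833
R̄ = (18.8 + 13.9 + 16.9 + 16.2 + 13.0 + 21.6 + 19.7 + 14.0 + 21.1 + 25.1 + 16.6 + 21.3) / 12 = 218.2000 / 12 = 18.1833
UCL = X̄̄ + A₂·R̄ = 52.4833 + 0.419 × 18.1833 = 60.1021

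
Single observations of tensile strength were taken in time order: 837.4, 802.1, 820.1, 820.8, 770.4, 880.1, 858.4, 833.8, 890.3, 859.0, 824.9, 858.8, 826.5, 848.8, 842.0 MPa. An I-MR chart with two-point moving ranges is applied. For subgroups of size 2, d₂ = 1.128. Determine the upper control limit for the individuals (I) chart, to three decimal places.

928.956

X̄ = (837.4 + 802.1 + 820.1 + 820.8 + 770.4 + 880.1 + 858.4 + 833.8 + 890.3 + 859.0 + 824.9 + 858.8 + 826.5 + 848.8 + 842.0) / 15 = 838.2267
Moving ranges: 35.3, 18.0, 0.7, 50.4, 109.7, 21.7, 24.6, 56.5, 31.3, 34.1, 33.9, 32.3, 22.3, 6.8; M̄R̄ = 477.6000 / 14 = 34.1143
UCL = X̄ + 3·M̄R̄/d₂ = 838.2267 + 3 × 34.1143 / 1.128 = 928.9561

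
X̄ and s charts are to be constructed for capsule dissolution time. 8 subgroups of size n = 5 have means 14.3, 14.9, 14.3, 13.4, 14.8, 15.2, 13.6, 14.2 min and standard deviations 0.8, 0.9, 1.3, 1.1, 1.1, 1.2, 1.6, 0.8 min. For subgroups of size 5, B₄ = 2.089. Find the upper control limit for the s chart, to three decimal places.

s̄ = (0.8 + 0.9 + 1.3 + 1.1 + 1.1 + 1.2 + 1.6 + 0.8) / 8 = 1.1000
UCL_s = B₄·s̄ = 2.089 × 1.1000 = 2.2979

2.298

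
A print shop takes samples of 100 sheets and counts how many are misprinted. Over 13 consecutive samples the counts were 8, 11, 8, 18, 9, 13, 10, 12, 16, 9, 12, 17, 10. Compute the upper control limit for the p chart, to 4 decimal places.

p̄ = Σdᵢ / (k·n) = 153 / (13 × 100) = 0.11769
UCL = p̄ + 3·√(p̄(1−p̄)/n) = 0.11769 + 3 × √(0.11769×0.88231/100) = 0.11769 + 3 × 0.03222 = 0.21437

0.2144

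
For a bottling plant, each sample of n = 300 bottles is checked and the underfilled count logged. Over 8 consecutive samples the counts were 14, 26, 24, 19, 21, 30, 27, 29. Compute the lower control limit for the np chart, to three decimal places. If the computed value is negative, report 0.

9.720

p̄ = Σdᵢ / (k·n) = 190 / (8 × 300) = 0.07917
LCL = np̄ − 3·√(np̄(1−p̄)) = 23.7500 − 3 × 4.6765 = 9.7205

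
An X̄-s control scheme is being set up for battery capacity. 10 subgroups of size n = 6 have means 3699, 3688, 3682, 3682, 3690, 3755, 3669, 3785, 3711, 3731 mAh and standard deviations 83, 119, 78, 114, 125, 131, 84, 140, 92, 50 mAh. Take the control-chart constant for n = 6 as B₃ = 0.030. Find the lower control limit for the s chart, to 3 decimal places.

3.048

s̄ = (83 + 119 + 78 + 114 + 125 + 131 + 84 + 140 + 92 + 50) / 10 = 101.6000
LCL_s = B₃·s̄ = 0.030 × 101.6000 = 3.0480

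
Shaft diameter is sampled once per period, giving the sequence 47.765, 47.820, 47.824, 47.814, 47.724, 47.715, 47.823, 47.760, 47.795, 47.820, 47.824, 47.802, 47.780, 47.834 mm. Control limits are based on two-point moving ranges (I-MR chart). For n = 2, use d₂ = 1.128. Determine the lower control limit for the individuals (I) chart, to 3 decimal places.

47.690

X̄ = (47.765 + 47.820 + 47.824 + 47.814 + 47.724 + 47.715 + 47.823 + 47.760 + 47.795 + 47.820 + 47.824 + 47.802 + 47.780 + 47.834) / 14 = 47.7929
Moving ranges: 0.055, 0.004, 0.010, 0.090, 0.009, 0.108, 0.063, 0.035, 0.025, 0.004, 0.022, 0.022, 0.054; M̄R̄ = 0.5010 / 13 = 0.0385
LCL = X̄ − 3·M̄R̄/d₂ = 47.7929 − 3 × 0.0385 / 1.128 = 47.6904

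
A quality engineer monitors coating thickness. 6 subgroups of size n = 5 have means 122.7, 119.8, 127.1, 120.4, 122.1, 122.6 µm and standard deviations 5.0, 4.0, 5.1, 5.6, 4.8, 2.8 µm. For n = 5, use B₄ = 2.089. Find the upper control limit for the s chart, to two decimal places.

s̄ = (5.0 + 4.0 + 5.1 + 5.6 + 4.8 + 2.8) / 6 = 4.5500
UCL_s = B₄·s̄ = 2.089 × 4.5500 = 9.5049

9.50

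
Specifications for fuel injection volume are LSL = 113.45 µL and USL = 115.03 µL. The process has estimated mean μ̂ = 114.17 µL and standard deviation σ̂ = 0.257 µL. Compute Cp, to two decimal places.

Cp = (USL − LSL) / (6σ̂) = (115.03 − 113.45) / (6 × 0.257) = 1.5800 / 1.5420 = 1.0246

1.02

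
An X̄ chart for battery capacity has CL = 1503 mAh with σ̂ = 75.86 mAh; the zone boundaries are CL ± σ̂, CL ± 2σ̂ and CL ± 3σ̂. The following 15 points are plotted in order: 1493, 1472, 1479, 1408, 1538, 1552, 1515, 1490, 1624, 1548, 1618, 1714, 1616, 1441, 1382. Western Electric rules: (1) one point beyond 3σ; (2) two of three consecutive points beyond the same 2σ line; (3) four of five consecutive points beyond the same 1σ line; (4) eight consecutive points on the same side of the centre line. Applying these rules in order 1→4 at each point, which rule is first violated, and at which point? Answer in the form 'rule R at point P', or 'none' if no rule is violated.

rule 3 at point 13

Zone of each point (C = within 1σ̂, B = 1σ̂–2σ̂, A = 2σ̂–3σ̂, * = beyond 3σ̂; sign = side of CL): 1:-C, 2:-C, 3:-C, 4:-B, 5:+C, 6:+C, 7:+C, 8:-C, 9:+B, 10:+C, 11:+B, 12:+A, 13:+B, 14:-C, 15:-B
Rule 3 (four of five consecutive points beyond the same 1σ limit) is satisfied at point 13.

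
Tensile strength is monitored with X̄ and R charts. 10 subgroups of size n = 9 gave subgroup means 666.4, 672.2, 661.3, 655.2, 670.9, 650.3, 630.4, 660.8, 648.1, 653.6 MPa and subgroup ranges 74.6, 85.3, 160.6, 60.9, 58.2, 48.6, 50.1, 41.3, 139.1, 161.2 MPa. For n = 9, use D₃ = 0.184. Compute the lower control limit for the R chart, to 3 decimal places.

16.190

R̄ = (74.6 + 85.3 + 160.6 + 60.9 + 58.2 + 48.6 + 50.1 + 41.3 + 139.1 + 161.2) / 10 = 879.9000 / 10 = 87.9900
LCL_R = D₃·R̄ = 0.184 × 87.9900 = 16.1902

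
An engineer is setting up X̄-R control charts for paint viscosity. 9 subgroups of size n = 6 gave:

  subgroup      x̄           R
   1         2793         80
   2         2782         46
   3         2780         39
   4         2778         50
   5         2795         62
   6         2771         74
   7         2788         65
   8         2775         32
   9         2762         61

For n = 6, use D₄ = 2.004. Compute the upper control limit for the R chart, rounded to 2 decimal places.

R̄ = (80 + 46 + 39 + 50 + 62 + 74 + 65 + 32 + 61) / 9 = 509.0000 / 9 = 56.5556
UCL_R = D₄·R̄ = 2.004 × 56.5556 = 113.3373

113.34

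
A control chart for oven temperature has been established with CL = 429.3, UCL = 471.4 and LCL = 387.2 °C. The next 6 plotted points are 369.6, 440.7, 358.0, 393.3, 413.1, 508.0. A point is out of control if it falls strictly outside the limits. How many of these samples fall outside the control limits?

Compare each point to [387.2, 471.4]: sample 1 = 369.6 < LCL; sample 3 = 358.0 < LCL; sample 6 = 508.0 > UCL.

3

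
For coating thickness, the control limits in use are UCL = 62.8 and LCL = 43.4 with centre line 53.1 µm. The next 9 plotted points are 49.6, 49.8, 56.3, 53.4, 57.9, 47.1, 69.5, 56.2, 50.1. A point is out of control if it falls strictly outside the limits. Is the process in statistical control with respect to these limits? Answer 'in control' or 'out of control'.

out of control

Compare each point to [43.4, 62.8]: sample 7 = 69.5 > UCL.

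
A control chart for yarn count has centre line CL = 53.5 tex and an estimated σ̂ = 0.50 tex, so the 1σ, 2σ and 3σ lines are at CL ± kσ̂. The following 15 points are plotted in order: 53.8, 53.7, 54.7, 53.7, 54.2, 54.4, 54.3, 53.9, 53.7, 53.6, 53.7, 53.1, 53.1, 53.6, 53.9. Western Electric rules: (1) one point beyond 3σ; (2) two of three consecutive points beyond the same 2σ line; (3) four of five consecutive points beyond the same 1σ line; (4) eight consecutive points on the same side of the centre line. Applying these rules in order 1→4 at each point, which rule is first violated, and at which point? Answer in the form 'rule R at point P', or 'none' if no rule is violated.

rule 3 at point 7

Zone of each point (C = within 1σ̂, B = 1σ̂–2σ̂, A = 2σ̂–3σ̂, * = beyond 3σ̂; sign = side of CL): 1:+C, 2:+C, 3:+A, 4:+C, 5:+B, 6:+B, 7:+B, 8:+C, 9:+C, 10:+C, 11:+C, 12:-C, 13:-C, 14:+C, 15:+C
Rule 3 (four of five consecutive points beyond the same 1σ limit) is satisfied at point 7.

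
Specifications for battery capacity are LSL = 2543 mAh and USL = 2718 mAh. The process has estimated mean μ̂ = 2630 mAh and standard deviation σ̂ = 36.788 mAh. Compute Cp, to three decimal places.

Cp = (USL − LSL) / (6σ̂) = (2718 − 2543) / (6 × 36.788) = 175.0000 / 220.7280 = 0.7928

0.793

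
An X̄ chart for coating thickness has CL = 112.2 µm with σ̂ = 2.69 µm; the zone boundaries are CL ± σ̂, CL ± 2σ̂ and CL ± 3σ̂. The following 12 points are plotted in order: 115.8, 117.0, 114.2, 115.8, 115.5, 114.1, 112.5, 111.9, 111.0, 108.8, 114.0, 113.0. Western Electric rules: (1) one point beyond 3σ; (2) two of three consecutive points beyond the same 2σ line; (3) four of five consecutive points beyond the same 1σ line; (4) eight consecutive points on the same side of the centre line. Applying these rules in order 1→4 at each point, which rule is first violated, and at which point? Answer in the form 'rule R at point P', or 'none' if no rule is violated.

Zone of each point (C = within 1σ̂, B = 1σ̂–2σ̂, A = 2σ̂–3σ̂, * = beyond 3σ̂; sign = side of CL): 1:+B, 2:+B, 3:+C, 4:+B, 5:+B, 6:+C, 7:+C, 8:-C, 9:-C, 10:-B, 11:+C, 12:+C
Rule 3 (four of five consecutive points beyond the same 1σ limit) is satisfied at point 5.

rule 3 at point 5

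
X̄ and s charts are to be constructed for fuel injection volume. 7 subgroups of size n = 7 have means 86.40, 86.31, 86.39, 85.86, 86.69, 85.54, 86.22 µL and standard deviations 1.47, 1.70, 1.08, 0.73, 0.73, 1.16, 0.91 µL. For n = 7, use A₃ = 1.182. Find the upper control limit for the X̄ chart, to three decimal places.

X̄̄ = (86.40 + 86.31 + 86.39 + 85.86 + 86.69 + 85.54 + 86.22) / 7 = 86.2014
s̄ = (1.47 + 1.70 + 1.08 + 0.73 + 0.73 + 1.16 + 0.91) / 7 = 1.1114
UCL = X̄̄ + A₃·s̄ = 86.2014 + 1.182 × 1.1114 = 87.5151

87.515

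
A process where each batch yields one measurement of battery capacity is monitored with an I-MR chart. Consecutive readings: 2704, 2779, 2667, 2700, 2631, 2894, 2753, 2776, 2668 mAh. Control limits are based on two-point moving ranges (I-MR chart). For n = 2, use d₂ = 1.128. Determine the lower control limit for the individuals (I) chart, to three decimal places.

2456.286

X̄ = (2704 + 2779 + 2667 + 2700 + 2631 + 2894 + 2753 + 2776 + 2668) / 9 = 2730.2222
Moving ranges: 75, 112, 33, 69, 263, 141, 23, 108; M̄R̄ = 824.0000 / 8 = 103.0000
LCL = X̄ − 3·M̄R̄/d₂ = 2730.2222 − 3 × 103.0000 / 1.128 = 2456.2861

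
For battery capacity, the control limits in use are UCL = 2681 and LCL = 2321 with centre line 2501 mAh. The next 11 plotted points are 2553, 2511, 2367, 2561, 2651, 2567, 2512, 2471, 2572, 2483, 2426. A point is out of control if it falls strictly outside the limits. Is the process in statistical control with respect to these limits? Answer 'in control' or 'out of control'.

in control

All 11 points lie within [2321, 2681].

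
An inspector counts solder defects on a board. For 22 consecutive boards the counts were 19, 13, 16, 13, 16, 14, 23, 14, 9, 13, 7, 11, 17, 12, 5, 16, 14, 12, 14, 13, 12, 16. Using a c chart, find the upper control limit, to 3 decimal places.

24.651

c̄ = (19 + 13 + 16 + 13 + 16 + 14 + 23 + 14 + 9 + 13 + 7 + 11 + 17 + 12 + 5 + 16 + 14 + 12 + 14 + 13 + 12 + 16) / 22 = 299 / 22 = 13.5909
UCL = c̄ + 3√c̄ = 13.5909 + 3 × √13.5909 = 13.5909 + 3 × 3.6866 = 24.6507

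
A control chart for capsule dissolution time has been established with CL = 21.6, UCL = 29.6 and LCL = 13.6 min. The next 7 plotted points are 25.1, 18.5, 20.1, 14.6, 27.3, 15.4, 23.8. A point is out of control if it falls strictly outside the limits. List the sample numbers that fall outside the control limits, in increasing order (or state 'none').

none

All 7 points lie within [13.6, 29.6].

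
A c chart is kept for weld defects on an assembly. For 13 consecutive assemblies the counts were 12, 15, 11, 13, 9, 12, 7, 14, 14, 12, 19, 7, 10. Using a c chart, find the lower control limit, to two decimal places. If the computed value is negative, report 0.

1.56

c̄ = (12 + 15 + 11 + 13 + 9 + 12 + 7 + 14 + 14 + 12 + 19 + 7 + 10) / 13 = 155 / 13 = 11.9231
LCL = c̄ − 3√c̄ = 11.9231 − 3 × 3.4530 = 1.5641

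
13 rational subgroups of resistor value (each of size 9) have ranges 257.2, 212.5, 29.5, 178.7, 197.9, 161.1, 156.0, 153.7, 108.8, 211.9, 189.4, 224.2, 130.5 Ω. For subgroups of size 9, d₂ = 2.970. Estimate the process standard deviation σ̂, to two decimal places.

57.28

R̄ = (257.2 + 212.5 + 29.5 + 178.7 + 197.9 + 161.1 + 156.0 + 153.7 + 108.8 + 211.9 + 189.4 + 224.2 + 130.5) / 13 = 170.1077
σ̂ = R̄ / d₂ = 170.1077 / 2.970 = 57.2753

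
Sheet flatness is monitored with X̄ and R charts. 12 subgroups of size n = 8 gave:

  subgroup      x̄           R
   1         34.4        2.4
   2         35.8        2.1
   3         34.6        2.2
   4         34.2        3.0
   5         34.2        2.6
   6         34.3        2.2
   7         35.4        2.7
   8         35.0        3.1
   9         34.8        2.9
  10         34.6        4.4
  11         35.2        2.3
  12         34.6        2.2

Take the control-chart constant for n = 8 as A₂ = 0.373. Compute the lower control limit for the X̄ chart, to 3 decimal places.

X̄̄ = (34.4 + 35.8 + 34.6 + 34.2 + 34.2 + 34.3 + 35.4 + 35.0 + 34.8 + 34.6 + 35.2 + 34.6) / 12 = 417.1000 / 12 = 34.7583
R̄ = (2.4 + 2.1 + 2.2 + 3.0 + 2.6 + 2.2 + 2.7 + 3.1 + 2.9 + 4.4 + 2.3 + 2.2) / 12 = 32.1000 / 12 = 2.6750
LCL = X̄̄ − A₂·R̄ = 34.7583 − 0.373 × 2.6750 = 33.7606

33.761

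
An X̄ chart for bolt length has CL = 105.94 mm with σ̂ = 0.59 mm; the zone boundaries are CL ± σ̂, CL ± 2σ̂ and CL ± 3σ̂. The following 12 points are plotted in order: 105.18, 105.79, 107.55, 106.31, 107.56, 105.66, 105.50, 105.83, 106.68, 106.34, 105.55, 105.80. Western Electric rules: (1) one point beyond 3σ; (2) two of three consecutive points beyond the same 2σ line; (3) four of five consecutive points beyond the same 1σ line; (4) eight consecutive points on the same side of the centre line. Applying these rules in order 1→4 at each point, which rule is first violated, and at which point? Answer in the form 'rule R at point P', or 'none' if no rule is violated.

Zone of each point (C = within 1σ̂, B = 1σ̂–2σ̂, A = 2σ̂–3σ̂, * = beyond 3σ̂; sign = side of CL): 1:-B, 2:-C, 3:+A, 4:+C, 5:+A, 6:-C, 7:-C, 8:-C, 9:+B, 10:+C, 11:-C, 12:-C
Rule 2 (two of three consecutive points beyond the same 2σ limit) is satisfied at point 5.

rule 2 at point 5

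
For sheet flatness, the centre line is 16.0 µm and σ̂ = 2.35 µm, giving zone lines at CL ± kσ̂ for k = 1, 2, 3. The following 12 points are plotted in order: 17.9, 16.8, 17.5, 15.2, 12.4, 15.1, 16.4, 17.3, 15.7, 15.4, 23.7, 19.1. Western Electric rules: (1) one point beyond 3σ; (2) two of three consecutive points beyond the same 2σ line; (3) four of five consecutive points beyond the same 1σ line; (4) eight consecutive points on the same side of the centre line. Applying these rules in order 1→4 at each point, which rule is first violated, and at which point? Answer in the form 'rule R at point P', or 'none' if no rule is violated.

Zone of each point (C = within 1σ̂, B = 1σ̂–2σ̂, A = 2σ̂–3σ̂, * = beyond 3σ̂; sign = side of CL): 1:+C, 2:+C, 3:+C, 4:-C, 5:-B, 6:-C, 7:+C, 8:+C, 9:-C, 10:-C, 11:+*, 12:+B
Rule 1 (one point beyond the 3σ limits) is satisfied at point 11.

rule 1 at point 11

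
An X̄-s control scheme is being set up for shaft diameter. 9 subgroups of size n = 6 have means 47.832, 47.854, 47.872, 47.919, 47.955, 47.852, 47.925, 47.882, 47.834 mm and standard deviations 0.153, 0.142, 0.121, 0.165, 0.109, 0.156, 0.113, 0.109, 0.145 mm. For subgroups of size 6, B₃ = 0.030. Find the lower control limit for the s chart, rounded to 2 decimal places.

s̄ = (0.153 + 0.142 + 0.121 + 0.165 + 0.109 + 0.156 + 0.113 + 0.109 + 0.145) / 9 = 0.1348
LCL_s = B₃·s̄ = 0.030 × 0.1348 = 0.0040

0.00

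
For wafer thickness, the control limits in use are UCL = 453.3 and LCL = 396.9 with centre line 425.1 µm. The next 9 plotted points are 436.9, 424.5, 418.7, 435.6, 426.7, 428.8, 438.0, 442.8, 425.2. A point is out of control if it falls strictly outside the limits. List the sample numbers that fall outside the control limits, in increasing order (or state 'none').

All 9 points lie within [396.9, 453.3].

none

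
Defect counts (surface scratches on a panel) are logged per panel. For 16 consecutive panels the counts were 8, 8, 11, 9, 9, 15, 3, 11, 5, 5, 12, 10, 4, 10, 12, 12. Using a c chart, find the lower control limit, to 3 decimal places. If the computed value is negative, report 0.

c̄ = (8 + 8 + 11 + 9 + 9 + 15 + 3 + 11 + 5 + 5 + 12 + 10 + 4 + 10 + 12 + 12) / 16 = 144 / 16 = 9.0000
LCL = c̄ − 3√c̄ = 9.0000 − 3 × 3.0000 = 0.0000

0.000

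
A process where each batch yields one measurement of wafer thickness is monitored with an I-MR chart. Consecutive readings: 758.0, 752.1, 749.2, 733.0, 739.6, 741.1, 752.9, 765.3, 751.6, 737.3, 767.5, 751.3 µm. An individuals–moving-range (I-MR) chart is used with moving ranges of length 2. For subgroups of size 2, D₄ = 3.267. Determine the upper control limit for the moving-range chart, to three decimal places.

39.115

Moving ranges: 5.9, 2.9, 16.2, 6.6, 1.5, 11.8, 12.4, 13.7, 14.3, 30.2, 16.2; M̄R̄ = 131.7000 / 11 = 11.9727
UCL_MR = D₄·M̄R̄ = 3.267 × 11.9727 = 39.1149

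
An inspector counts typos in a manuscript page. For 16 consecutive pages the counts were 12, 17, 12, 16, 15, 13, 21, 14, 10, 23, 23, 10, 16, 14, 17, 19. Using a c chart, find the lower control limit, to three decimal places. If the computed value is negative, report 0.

c̄ = (12 + 17 + 12 + 16 + 15 + 13 + 21 + 14 + 10 + 23 + 23 + 10 + 16 + 14 + 17 + 19) / 16 = 252 / 16 = 15.7500
LCL = c̄ − 3√c̄ = 15.7500 − 3 × 3.9686 = 3.8441

3.844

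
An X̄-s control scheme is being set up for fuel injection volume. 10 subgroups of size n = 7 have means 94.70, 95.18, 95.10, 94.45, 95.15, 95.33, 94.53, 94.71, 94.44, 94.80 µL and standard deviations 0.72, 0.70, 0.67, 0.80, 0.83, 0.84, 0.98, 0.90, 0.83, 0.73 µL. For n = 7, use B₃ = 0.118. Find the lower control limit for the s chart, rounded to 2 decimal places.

0.09

s̄ = (0.72 + 0.70 + 0.67 + 0.80 + 0.83 + 0.84 + 0.98 + 0.90 + 0.83 + 0.73) / 10 = 0.8000
LCL_s = B₃·s̄ = 0.118 × 0.8000 = 0.0944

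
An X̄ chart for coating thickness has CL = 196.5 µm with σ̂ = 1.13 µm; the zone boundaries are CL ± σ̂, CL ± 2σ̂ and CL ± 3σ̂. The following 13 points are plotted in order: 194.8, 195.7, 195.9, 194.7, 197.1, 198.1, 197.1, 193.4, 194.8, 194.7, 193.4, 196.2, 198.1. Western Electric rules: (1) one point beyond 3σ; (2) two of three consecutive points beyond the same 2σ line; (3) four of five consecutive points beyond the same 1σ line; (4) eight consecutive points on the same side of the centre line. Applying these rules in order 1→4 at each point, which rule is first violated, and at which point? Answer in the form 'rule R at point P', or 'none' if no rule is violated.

rule 3 at point 11

Zone of each point (C = within 1σ̂, B = 1σ̂–2σ̂, A = 2σ̂–3σ̂, * = beyond 3σ̂; sign = side of CL): 1:-B, 2:-C, 3:-C, 4:-B, 5:+C, 6:+B, 7:+C, 8:-A, 9:-B, 10:-B, 11:-A, 12:-C, 13:+B
Rule 3 (four of five consecutive points beyond the same 1σ limit) is satisfied at point 11.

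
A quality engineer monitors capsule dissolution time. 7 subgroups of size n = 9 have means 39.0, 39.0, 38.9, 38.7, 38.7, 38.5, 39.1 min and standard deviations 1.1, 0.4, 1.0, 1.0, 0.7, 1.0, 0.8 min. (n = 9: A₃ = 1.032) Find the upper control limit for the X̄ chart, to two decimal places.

39.73

X̄̄ = (39.0 + 39.0 + 38.9 + 38.7 + 38.7 + 38.5 + 39.1) / 7 = 38.8429
s̄ = (1.1 + 0.4 + 1.0 + 1.0 + 0.7 + 1.0 + 0.8) / 7 = 0.8571
UCL = X̄̄ + A₃·s̄ = 38.8429 + 1.032 × 0.8571 = 39.7274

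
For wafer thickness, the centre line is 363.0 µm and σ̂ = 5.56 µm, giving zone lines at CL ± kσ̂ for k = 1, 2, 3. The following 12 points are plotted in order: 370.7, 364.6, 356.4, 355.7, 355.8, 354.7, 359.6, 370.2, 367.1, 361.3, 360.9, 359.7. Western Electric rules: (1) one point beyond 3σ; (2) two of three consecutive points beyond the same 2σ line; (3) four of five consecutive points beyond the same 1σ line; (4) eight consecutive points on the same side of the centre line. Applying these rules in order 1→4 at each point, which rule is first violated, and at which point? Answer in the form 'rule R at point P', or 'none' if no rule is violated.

rule 3 at point 6

Zone of each point (C = within 1σ̂, B = 1σ̂–2σ̂, A = 2σ̂–3σ̂, * = beyond 3σ̂; sign = side of CL): 1:+B, 2:+C, 3:-B, 4:-B, 5:-B, 6:-B, 7:-C, 8:+B, 9:+C, 10:-C, 11:-C, 12:-C
Rule 3 (four of five consecutive points beyond the same 1σ limit) is satisfied at point 6.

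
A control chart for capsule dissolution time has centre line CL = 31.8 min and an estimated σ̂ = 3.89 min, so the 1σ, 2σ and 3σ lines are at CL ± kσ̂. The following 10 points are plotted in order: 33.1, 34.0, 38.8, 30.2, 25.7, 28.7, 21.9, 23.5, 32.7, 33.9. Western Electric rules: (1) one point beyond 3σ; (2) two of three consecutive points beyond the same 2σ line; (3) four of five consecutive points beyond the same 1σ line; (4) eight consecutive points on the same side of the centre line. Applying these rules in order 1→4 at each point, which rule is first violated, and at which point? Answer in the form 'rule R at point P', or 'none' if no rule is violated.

rule 2 at point 8

Zone of each point (C = within 1σ̂, B = 1σ̂–2σ̂, A = 2σ̂–3σ̂, * = beyond 3σ̂; sign = side of CL): 1:+C, 2:+C, 3:+B, 4:-C, 5:-B, 6:-C, 7:-A, 8:-A, 9:+C, 10:+C
Rule 2 (two of three consecutive points beyond the same 2σ limit) is satisfied at point 8.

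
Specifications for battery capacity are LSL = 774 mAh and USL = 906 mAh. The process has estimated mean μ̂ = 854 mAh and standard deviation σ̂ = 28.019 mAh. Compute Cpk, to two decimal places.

Cpu = (USL − μ̂) / (3σ̂) = (906 − 854) / (3 × 28.019) = 0.6186; Cpl = (μ̂ − LSL) / (3σ̂) = (854 − 774) / (3 × 28.019) = 0.9517; Cpk = min(Cpu, Cpl) = 0.6186

0.62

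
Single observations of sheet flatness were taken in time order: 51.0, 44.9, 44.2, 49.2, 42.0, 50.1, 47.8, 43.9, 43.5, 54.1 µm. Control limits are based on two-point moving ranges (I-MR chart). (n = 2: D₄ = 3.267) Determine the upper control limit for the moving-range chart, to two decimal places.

Moving ranges: 6.1, 0.7, 5.0, 7.2, 8.1, 2.3, 3.9, 0.4, 10.6; M̄R̄ = 44.3000 / 9 = 4.9222
UCL_MR = D₄·M̄R̄ = 3.267 × 4.9222 = 16.0809

16.08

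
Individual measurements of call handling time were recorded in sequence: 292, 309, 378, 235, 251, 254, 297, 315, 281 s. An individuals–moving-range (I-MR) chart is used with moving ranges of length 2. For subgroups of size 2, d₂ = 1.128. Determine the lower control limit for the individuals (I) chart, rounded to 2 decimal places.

X̄ = (292 + 309 + 378 + 235 + 251 + 254 + 297 + 315 + 281) / 9 = 290.2222
Moving ranges: 17, 69, 143, 16, 3, 43, 18, 34; M̄R̄ = 343.0000 / 8 = 42.8750
LCL = X̄ − 3·M̄R̄/d₂ = 290.2222 − 3 × 42.8750 / 1.128 = 176.1930

176.19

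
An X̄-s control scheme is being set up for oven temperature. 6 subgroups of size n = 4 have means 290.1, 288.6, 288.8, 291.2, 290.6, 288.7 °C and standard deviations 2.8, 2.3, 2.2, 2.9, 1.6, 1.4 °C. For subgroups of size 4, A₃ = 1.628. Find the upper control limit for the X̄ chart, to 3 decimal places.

293.248

X̄̄ = (290.1 + 288.6 + 288.8 + 291.2 + 290.6 + 288.7) / 6 = 289.6667
s̄ = (2.8 + 2.3 + 2.2 + 2.9 + 1.6 + 1.4) / 6 = 2.2000
UCL = X̄̄ + A₃·s̄ = 289.6667 + 1.628 × 2.2000 = 293.2483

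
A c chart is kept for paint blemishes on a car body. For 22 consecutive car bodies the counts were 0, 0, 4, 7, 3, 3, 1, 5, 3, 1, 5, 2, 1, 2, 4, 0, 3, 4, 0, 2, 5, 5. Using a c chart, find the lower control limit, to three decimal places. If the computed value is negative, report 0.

0.000

c̄ = (0 + 0 + 4 + 7 + 3 + 3 + 1 + 5 + 3 + 1 + 5 + 2 + 1 + 2 + 4 + 0 + 3 + 4 + 0 + 2 + 5 + 5) / 22 = 60 / 22 = 2.7273
LCL = c̄ − 3√c̄ = 2.7273 − 3 × 1.6514 = -2.2271 → 0 (cannot be negative)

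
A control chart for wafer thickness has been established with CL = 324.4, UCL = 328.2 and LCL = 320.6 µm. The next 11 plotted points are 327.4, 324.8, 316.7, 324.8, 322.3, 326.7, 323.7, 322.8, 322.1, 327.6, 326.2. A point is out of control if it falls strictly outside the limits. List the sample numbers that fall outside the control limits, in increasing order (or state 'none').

Compare each point to [320.6, 328.2]: sample 3 = 316.7 < LCL.

3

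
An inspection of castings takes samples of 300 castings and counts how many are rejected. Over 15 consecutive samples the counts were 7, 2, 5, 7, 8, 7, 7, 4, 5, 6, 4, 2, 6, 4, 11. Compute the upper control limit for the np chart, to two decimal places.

12.74

p̄ = Σdᵢ / (k·n) = 85 / (15 × 300) = 0.01889
UCL = np̄ + 3·√(np̄(1−p̄)) = 5.6667 + 3 × √(5.6667×0.98111) = 5.6667 + 3 × 2.3579 = 12.7403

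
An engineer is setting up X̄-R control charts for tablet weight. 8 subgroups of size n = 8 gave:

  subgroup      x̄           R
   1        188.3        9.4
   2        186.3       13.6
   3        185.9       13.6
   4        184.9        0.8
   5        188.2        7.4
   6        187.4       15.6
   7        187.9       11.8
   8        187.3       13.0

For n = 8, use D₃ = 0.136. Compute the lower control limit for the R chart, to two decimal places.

1.45

R̄ = (9.4 + 13.6 + 13.6 + 0.8 + 7.4 + 15.6 + 11.8 + 13.0) / 8 = 85.2000 / 8 = 10.6500
LCL_R = D₃·R̄ = 0.136 × 10.6500 = 1.4484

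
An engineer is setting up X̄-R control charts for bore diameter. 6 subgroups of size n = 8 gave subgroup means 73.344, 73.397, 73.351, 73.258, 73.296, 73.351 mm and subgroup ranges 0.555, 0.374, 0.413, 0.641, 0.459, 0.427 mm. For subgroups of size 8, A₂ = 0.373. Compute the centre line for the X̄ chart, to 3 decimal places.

73.333

X̄̄ = (73.344 + 73.397 + 73.351 + 73.258 + 73.296 + 73.351) / 6 = 439.9970 / 6 = 73.3328
CL = X̄̄ = 73.3328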